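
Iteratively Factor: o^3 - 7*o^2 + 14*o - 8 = (o - 1)*(o^2 - 6*o + 8) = (o - 4)*(o - 1)*(o - 2)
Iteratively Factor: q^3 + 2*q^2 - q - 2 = (q + 1)*(q^2 + q - 2) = (q + 1)*(q + 2)*(q - 1)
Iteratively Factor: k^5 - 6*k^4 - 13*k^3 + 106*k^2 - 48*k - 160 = (k - 2)*(k^4 - 4*k^3 - 21*k^2 + 64*k + 80) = (k - 2)*(k + 1)*(k^3 - 5*k^2 - 16*k + 80) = (k - 4)*(k - 2)*(k + 1)*(k^2 - k - 20) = (k - 5)*(k - 4)*(k - 2)*(k + 1)*(k + 4)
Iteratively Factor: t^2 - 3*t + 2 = (t - 1)*(t - 2)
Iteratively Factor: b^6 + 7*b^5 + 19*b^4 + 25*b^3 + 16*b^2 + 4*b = (b)*(b^5 + 7*b^4 + 19*b^3 + 25*b^2 + 16*b + 4) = b*(b + 1)*(b^4 + 6*b^3 + 13*b^2 + 12*b + 4) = b*(b + 1)*(b + 2)*(b^3 + 4*b^2 + 5*b + 2) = b*(b + 1)*(b + 2)^2*(b^2 + 2*b + 1) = b*(b + 1)^2*(b + 2)^2*(b + 1)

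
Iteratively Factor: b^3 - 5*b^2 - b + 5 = (b + 1)*(b^2 - 6*b + 5) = (b - 1)*(b + 1)*(b - 5)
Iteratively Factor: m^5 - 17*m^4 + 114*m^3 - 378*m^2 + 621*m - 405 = (m - 5)*(m^4 - 12*m^3 + 54*m^2 - 108*m + 81) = (m - 5)*(m - 3)*(m^3 - 9*m^2 + 27*m - 27) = (m - 5)*(m - 3)^2*(m^2 - 6*m + 9) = (m - 5)*(m - 3)^3*(m - 3)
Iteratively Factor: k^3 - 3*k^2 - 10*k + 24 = (k - 2)*(k^2 - k - 12) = (k - 2)*(k + 3)*(k - 4)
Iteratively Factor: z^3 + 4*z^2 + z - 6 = (z - 1)*(z^2 + 5*z + 6) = (z - 1)*(z + 2)*(z + 3)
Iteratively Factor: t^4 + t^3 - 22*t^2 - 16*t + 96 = (t - 2)*(t^3 + 3*t^2 - 16*t - 48) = (t - 2)*(t + 3)*(t^2 - 16) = (t - 4)*(t - 2)*(t + 3)*(t + 4)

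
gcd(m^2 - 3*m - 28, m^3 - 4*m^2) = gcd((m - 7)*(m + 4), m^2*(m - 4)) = 1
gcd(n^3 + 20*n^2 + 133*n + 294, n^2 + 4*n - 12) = n + 6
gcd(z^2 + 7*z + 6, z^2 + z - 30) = z + 6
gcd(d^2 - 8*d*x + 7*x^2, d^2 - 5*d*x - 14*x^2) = -d + 7*x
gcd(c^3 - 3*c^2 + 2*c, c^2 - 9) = 1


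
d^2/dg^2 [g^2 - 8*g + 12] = 2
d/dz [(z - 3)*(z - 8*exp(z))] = z - (z - 3)*(8*exp(z) - 1) - 8*exp(z)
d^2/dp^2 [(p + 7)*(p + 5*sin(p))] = -5*(p + 7)*sin(p) + 10*cos(p) + 2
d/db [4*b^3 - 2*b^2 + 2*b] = 12*b^2 - 4*b + 2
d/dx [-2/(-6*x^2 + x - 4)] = 2*(1 - 12*x)/(6*x^2 - x + 4)^2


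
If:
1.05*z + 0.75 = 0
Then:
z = -0.71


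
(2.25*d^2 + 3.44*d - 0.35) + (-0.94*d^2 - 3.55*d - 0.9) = 1.31*d^2 - 0.11*d - 1.25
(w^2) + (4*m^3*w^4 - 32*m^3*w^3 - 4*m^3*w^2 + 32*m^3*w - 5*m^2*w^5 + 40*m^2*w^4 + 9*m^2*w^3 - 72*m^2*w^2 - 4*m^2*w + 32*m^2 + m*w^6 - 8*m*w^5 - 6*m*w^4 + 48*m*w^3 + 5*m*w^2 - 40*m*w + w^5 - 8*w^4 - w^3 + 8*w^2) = 4*m^3*w^4 - 32*m^3*w^3 - 4*m^3*w^2 + 32*m^3*w - 5*m^2*w^5 + 40*m^2*w^4 + 9*m^2*w^3 - 72*m^2*w^2 - 4*m^2*w + 32*m^2 + m*w^6 - 8*m*w^5 - 6*m*w^4 + 48*m*w^3 + 5*m*w^2 - 40*m*w + w^5 - 8*w^4 - w^3 + 9*w^2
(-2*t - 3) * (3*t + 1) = -6*t^2 - 11*t - 3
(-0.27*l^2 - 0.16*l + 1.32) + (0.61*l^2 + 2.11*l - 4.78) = 0.34*l^2 + 1.95*l - 3.46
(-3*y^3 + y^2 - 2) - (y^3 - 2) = -4*y^3 + y^2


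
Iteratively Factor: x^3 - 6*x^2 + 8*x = (x - 2)*(x^2 - 4*x) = x*(x - 2)*(x - 4)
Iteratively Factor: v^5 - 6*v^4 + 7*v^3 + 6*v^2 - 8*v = (v + 1)*(v^4 - 7*v^3 + 14*v^2 - 8*v) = (v - 2)*(v + 1)*(v^3 - 5*v^2 + 4*v) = v*(v - 2)*(v + 1)*(v^2 - 5*v + 4) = v*(v - 4)*(v - 2)*(v + 1)*(v - 1)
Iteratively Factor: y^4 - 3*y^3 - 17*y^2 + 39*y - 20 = (y - 1)*(y^3 - 2*y^2 - 19*y + 20) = (y - 5)*(y - 1)*(y^2 + 3*y - 4) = (y - 5)*(y - 1)*(y + 4)*(y - 1)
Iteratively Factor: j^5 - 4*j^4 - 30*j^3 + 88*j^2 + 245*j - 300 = (j + 4)*(j^4 - 8*j^3 + 2*j^2 + 80*j - 75) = (j - 5)*(j + 4)*(j^3 - 3*j^2 - 13*j + 15) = (j - 5)^2*(j + 4)*(j^2 + 2*j - 3) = (j - 5)^2*(j + 3)*(j + 4)*(j - 1)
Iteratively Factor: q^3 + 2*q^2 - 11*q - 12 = (q - 3)*(q^2 + 5*q + 4) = (q - 3)*(q + 1)*(q + 4)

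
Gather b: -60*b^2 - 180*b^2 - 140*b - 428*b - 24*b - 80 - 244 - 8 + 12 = -240*b^2 - 592*b - 320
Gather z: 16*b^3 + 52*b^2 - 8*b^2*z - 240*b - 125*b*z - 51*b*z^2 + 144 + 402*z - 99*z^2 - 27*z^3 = 16*b^3 + 52*b^2 - 240*b - 27*z^3 + z^2*(-51*b - 99) + z*(-8*b^2 - 125*b + 402) + 144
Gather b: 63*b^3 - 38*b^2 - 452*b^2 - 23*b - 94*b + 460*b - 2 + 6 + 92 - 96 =63*b^3 - 490*b^2 + 343*b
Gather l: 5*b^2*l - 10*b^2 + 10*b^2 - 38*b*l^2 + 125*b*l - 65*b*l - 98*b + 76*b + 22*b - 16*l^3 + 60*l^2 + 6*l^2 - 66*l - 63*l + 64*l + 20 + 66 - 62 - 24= -16*l^3 + l^2*(66 - 38*b) + l*(5*b^2 + 60*b - 65)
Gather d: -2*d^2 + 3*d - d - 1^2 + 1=-2*d^2 + 2*d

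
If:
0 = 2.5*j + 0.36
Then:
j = -0.14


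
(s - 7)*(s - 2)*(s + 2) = s^3 - 7*s^2 - 4*s + 28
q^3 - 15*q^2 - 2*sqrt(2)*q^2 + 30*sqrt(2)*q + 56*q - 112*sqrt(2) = (q - 8)*(q - 7)*(q - 2*sqrt(2))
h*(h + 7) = h^2 + 7*h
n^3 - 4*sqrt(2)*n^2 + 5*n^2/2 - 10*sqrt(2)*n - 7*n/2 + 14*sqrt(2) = (n - 1)*(n + 7/2)*(n - 4*sqrt(2))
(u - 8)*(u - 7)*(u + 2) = u^3 - 13*u^2 + 26*u + 112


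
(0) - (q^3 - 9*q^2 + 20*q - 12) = -q^3 + 9*q^2 - 20*q + 12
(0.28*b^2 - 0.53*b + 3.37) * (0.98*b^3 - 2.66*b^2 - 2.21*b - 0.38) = 0.2744*b^5 - 1.2642*b^4 + 4.0936*b^3 - 7.8993*b^2 - 7.2463*b - 1.2806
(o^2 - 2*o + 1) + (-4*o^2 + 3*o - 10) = -3*o^2 + o - 9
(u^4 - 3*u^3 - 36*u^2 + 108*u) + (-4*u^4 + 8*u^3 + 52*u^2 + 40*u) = -3*u^4 + 5*u^3 + 16*u^2 + 148*u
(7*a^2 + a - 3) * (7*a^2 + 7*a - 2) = 49*a^4 + 56*a^3 - 28*a^2 - 23*a + 6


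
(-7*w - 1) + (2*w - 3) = -5*w - 4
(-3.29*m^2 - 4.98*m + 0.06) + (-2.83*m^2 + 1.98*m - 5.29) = -6.12*m^2 - 3.0*m - 5.23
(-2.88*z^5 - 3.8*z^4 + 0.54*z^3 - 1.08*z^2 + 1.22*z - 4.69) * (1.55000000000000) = -4.464*z^5 - 5.89*z^4 + 0.837*z^3 - 1.674*z^2 + 1.891*z - 7.2695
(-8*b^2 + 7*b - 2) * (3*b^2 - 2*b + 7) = -24*b^4 + 37*b^3 - 76*b^2 + 53*b - 14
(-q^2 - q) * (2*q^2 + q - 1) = -2*q^4 - 3*q^3 + q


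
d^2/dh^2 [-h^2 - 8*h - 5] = -2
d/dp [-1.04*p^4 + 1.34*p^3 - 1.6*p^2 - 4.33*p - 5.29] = -4.16*p^3 + 4.02*p^2 - 3.2*p - 4.33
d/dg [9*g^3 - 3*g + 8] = 27*g^2 - 3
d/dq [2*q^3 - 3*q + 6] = 6*q^2 - 3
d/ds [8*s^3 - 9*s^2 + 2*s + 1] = 24*s^2 - 18*s + 2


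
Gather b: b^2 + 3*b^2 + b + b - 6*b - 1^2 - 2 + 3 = 4*b^2 - 4*b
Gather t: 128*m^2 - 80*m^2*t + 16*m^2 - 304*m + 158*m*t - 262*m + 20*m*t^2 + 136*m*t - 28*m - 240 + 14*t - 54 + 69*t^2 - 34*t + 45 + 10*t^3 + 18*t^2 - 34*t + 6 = 144*m^2 - 594*m + 10*t^3 + t^2*(20*m + 87) + t*(-80*m^2 + 294*m - 54) - 243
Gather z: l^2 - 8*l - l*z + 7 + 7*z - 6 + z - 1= l^2 - 8*l + z*(8 - l)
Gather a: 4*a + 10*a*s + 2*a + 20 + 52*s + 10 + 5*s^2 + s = a*(10*s + 6) + 5*s^2 + 53*s + 30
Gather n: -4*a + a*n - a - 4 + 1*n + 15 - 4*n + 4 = -5*a + n*(a - 3) + 15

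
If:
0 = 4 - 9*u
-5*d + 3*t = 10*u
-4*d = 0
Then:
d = 0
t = 40/27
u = 4/9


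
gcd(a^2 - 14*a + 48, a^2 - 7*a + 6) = a - 6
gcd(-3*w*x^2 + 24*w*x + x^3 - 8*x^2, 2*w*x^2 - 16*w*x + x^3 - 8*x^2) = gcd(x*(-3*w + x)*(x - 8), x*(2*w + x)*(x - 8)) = x^2 - 8*x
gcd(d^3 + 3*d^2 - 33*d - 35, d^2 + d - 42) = d + 7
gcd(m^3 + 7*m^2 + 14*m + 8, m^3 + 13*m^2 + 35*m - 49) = 1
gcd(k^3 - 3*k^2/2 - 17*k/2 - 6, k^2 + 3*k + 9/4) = k + 3/2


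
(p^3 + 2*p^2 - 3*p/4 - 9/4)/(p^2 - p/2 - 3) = (2*p^2 + p - 3)/(2*(p - 2))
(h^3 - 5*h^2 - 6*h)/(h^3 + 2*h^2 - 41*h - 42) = h/(h + 7)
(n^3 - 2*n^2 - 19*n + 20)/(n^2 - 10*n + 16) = (n^3 - 2*n^2 - 19*n + 20)/(n^2 - 10*n + 16)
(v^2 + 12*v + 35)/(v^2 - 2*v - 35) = (v + 7)/(v - 7)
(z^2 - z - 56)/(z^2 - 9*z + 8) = (z + 7)/(z - 1)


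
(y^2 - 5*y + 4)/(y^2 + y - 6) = (y^2 - 5*y + 4)/(y^2 + y - 6)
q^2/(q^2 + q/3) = 3*q/(3*q + 1)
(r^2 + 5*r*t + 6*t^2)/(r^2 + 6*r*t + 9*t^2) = (r + 2*t)/(r + 3*t)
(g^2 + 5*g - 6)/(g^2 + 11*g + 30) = (g - 1)/(g + 5)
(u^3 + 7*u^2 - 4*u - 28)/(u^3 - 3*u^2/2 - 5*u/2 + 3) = 2*(u^2 + 9*u + 14)/(2*u^2 + u - 3)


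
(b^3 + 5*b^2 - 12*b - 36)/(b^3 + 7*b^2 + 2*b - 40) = (b^3 + 5*b^2 - 12*b - 36)/(b^3 + 7*b^2 + 2*b - 40)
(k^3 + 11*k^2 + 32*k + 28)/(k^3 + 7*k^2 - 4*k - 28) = (k + 2)/(k - 2)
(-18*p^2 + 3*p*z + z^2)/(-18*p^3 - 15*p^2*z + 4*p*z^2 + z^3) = 1/(p + z)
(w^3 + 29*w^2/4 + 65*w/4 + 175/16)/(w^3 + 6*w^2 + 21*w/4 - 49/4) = (8*w^2 + 30*w + 25)/(4*(2*w^2 + 5*w - 7))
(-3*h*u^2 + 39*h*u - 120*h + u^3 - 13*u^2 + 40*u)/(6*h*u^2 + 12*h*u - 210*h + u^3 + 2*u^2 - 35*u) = (-3*h*u + 24*h + u^2 - 8*u)/(6*h*u + 42*h + u^2 + 7*u)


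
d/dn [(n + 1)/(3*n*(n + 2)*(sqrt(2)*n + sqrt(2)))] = sqrt(2)*(-n - 1)/(3*n^2*(n^2 + 4*n + 4))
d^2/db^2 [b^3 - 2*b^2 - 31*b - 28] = 6*b - 4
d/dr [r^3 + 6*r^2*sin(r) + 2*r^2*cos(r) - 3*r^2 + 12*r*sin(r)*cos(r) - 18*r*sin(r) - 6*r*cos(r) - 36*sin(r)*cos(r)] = -2*r^2*sin(r) + 6*r^2*cos(r) + 3*r^2 + 18*r*sin(r) - 14*r*cos(r) + 12*r*cos(2*r) - 6*r - 18*sin(r) + 6*sin(2*r) - 6*cos(r) - 36*cos(2*r)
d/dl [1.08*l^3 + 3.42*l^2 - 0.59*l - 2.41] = 3.24*l^2 + 6.84*l - 0.59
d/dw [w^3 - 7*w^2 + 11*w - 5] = 3*w^2 - 14*w + 11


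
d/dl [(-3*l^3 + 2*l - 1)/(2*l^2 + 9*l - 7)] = (-6*l^4 - 54*l^3 + 59*l^2 + 4*l - 5)/(4*l^4 + 36*l^3 + 53*l^2 - 126*l + 49)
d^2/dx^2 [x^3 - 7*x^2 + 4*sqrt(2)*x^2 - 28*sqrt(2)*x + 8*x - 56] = 6*x - 14 + 8*sqrt(2)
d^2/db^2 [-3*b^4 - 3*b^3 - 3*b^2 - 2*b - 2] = -36*b^2 - 18*b - 6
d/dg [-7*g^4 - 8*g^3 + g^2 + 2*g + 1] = -28*g^3 - 24*g^2 + 2*g + 2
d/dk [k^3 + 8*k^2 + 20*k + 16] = 3*k^2 + 16*k + 20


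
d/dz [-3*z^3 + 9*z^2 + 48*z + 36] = -9*z^2 + 18*z + 48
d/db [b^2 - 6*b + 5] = 2*b - 6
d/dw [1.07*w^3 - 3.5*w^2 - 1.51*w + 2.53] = 3.21*w^2 - 7.0*w - 1.51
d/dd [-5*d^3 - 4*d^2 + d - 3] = -15*d^2 - 8*d + 1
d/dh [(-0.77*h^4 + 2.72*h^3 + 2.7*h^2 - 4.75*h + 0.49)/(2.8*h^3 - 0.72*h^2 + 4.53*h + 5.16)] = (-2.156*h^6 + 1.1088*h^5 - 19.9827*h^4 + 35.3504*h^3 + 46.8006*h^2 + 28.5696*h - 26.7297)/(7.84*h^6 - 4.032*h^5 + 25.8864*h^4 + 22.3728*h^3 + 13.0905*h^2 + 46.7496*h + 26.6256)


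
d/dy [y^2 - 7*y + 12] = 2*y - 7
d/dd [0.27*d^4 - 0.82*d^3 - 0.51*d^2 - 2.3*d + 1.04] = 1.08*d^3 - 2.46*d^2 - 1.02*d - 2.3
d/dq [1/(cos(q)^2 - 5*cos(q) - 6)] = (2*cos(q) - 5)*sin(q)/(sin(q)^2 + 5*cos(q) + 5)^2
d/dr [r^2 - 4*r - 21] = 2*r - 4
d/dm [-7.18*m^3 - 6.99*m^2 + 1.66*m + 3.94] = -21.54*m^2 - 13.98*m + 1.66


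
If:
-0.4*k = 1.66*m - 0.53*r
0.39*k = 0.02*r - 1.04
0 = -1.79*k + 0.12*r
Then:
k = -11.35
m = -51.30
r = -169.24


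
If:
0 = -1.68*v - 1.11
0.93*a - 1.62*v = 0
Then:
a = -1.15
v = -0.66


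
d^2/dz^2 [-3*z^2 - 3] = -6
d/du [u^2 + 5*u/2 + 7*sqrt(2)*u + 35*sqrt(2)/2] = 2*u + 5/2 + 7*sqrt(2)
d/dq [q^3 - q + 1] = 3*q^2 - 1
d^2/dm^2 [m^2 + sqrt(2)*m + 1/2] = 2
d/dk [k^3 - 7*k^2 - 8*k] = 3*k^2 - 14*k - 8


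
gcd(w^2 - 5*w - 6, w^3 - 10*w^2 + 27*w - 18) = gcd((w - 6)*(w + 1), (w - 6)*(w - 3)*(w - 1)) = w - 6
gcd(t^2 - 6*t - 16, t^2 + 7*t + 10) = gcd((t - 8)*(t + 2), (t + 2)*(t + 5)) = t + 2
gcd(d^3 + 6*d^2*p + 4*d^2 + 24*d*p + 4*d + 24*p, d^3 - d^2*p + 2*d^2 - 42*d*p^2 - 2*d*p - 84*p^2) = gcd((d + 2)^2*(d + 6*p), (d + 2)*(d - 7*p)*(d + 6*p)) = d^2 + 6*d*p + 2*d + 12*p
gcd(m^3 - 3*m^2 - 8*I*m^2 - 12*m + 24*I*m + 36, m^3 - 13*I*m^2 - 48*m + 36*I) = m - 6*I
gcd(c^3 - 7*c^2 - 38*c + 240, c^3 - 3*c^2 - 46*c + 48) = c^2 - 2*c - 48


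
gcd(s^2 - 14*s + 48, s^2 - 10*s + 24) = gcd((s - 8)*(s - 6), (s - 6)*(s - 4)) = s - 6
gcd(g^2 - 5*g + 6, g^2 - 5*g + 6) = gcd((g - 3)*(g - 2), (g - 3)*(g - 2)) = g^2 - 5*g + 6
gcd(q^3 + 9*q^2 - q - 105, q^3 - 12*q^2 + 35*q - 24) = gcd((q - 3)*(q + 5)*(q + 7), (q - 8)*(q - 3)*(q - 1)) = q - 3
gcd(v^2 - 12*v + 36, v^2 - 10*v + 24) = v - 6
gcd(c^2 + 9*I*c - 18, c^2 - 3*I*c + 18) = c + 3*I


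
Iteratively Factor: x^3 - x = (x)*(x^2 - 1) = x*(x + 1)*(x - 1)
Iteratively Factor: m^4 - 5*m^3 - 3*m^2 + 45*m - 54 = (m - 2)*(m^3 - 3*m^2 - 9*m + 27) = (m - 2)*(m + 3)*(m^2 - 6*m + 9) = (m - 3)*(m - 2)*(m + 3)*(m - 3)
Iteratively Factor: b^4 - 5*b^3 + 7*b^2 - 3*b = (b - 1)*(b^3 - 4*b^2 + 3*b) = b*(b - 1)*(b^2 - 4*b + 3) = b*(b - 3)*(b - 1)*(b - 1)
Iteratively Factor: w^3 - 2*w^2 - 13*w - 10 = (w + 2)*(w^2 - 4*w - 5) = (w - 5)*(w + 2)*(w + 1)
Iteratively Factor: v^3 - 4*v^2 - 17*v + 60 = (v + 4)*(v^2 - 8*v + 15) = (v - 3)*(v + 4)*(v - 5)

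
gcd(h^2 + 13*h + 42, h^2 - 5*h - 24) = 1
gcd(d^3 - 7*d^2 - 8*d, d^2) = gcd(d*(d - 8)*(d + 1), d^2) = d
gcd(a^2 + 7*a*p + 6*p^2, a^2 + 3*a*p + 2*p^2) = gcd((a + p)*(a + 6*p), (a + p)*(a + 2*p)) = a + p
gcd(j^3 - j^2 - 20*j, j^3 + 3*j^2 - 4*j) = j^2 + 4*j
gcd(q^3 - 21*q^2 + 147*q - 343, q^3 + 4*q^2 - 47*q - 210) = q - 7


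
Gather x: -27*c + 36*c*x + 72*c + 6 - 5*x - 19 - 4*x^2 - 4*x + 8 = 45*c - 4*x^2 + x*(36*c - 9) - 5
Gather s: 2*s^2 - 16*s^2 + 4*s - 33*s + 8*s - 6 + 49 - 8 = -14*s^2 - 21*s + 35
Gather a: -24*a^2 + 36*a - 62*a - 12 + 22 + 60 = -24*a^2 - 26*a + 70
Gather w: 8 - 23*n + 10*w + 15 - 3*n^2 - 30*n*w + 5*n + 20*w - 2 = -3*n^2 - 18*n + w*(30 - 30*n) + 21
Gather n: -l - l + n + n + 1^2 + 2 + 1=-2*l + 2*n + 4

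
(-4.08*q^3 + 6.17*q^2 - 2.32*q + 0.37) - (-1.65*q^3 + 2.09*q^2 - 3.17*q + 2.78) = -2.43*q^3 + 4.08*q^2 + 0.85*q - 2.41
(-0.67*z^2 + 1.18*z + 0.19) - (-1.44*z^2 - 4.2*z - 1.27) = 0.77*z^2 + 5.38*z + 1.46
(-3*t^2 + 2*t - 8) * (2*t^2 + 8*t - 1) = -6*t^4 - 20*t^3 + 3*t^2 - 66*t + 8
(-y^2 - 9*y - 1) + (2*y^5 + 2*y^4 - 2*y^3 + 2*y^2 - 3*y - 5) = 2*y^5 + 2*y^4 - 2*y^3 + y^2 - 12*y - 6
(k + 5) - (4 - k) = 2*k + 1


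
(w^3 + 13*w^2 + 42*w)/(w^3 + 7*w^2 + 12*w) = (w^2 + 13*w + 42)/(w^2 + 7*w + 12)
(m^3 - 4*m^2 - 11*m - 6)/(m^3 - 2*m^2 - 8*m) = (-m^3 + 4*m^2 + 11*m + 6)/(m*(-m^2 + 2*m + 8))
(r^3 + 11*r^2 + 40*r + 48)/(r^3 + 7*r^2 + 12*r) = (r + 4)/r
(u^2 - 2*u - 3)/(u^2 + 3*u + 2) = (u - 3)/(u + 2)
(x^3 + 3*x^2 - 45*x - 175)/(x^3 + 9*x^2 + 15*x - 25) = (x - 7)/(x - 1)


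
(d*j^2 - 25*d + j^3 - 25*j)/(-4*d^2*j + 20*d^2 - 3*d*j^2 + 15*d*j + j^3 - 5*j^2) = (-j - 5)/(4*d - j)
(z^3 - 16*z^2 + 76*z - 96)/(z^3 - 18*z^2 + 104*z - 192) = (z - 2)/(z - 4)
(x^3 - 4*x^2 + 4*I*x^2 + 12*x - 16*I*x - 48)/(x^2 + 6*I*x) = x - 4 - 2*I + 8*I/x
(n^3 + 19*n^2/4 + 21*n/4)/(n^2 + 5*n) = (4*n^2 + 19*n + 21)/(4*(n + 5))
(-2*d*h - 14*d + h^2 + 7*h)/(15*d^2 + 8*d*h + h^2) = (-2*d*h - 14*d + h^2 + 7*h)/(15*d^2 + 8*d*h + h^2)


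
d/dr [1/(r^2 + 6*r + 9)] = 2*(-r - 3)/(r^2 + 6*r + 9)^2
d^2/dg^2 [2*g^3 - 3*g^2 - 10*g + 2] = 12*g - 6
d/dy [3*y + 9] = 3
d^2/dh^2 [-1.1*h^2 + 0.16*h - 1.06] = -2.20000000000000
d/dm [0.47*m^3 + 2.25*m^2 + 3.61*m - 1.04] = 1.41*m^2 + 4.5*m + 3.61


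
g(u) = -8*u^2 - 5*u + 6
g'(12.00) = -197.00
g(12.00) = -1206.00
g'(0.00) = -5.00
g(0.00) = 6.00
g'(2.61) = -46.76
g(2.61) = -61.55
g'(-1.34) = 16.44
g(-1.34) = -1.66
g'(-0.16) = -2.44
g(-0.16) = 6.60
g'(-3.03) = 43.48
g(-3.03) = -52.30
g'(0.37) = -10.92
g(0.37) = 3.05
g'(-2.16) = 29.56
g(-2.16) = -20.52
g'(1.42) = -27.72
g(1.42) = -17.23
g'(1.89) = -35.24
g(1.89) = -32.03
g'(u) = -16*u - 5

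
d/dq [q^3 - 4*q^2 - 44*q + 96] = 3*q^2 - 8*q - 44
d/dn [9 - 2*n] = -2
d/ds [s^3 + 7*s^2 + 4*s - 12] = 3*s^2 + 14*s + 4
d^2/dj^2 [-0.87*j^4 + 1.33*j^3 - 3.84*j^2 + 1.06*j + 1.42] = -10.44*j^2 + 7.98*j - 7.68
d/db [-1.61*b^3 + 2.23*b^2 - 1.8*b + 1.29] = -4.83*b^2 + 4.46*b - 1.8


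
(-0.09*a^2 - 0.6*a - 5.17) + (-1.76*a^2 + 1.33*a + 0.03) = -1.85*a^2 + 0.73*a - 5.14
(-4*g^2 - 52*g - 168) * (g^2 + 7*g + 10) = -4*g^4 - 80*g^3 - 572*g^2 - 1696*g - 1680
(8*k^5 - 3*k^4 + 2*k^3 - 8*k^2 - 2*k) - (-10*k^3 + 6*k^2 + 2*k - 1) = 8*k^5 - 3*k^4 + 12*k^3 - 14*k^2 - 4*k + 1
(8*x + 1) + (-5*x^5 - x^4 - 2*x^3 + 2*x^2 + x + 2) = -5*x^5 - x^4 - 2*x^3 + 2*x^2 + 9*x + 3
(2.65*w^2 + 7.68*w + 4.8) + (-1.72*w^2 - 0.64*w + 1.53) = 0.93*w^2 + 7.04*w + 6.33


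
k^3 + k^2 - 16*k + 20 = (k - 2)^2*(k + 5)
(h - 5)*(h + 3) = h^2 - 2*h - 15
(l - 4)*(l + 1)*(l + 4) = l^3 + l^2 - 16*l - 16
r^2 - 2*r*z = r*(r - 2*z)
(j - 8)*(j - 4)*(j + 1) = j^3 - 11*j^2 + 20*j + 32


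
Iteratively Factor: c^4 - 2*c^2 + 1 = (c - 1)*(c^3 + c^2 - c - 1) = (c - 1)*(c + 1)*(c^2 - 1) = (c - 1)*(c + 1)^2*(c - 1)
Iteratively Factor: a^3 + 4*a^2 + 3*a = (a + 3)*(a^2 + a) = a*(a + 3)*(a + 1)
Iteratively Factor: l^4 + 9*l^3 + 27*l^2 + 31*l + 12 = (l + 1)*(l^3 + 8*l^2 + 19*l + 12) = (l + 1)*(l + 4)*(l^2 + 4*l + 3) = (l + 1)*(l + 3)*(l + 4)*(l + 1)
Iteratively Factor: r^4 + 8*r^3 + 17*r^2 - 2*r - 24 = (r + 3)*(r^3 + 5*r^2 + 2*r - 8) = (r - 1)*(r + 3)*(r^2 + 6*r + 8) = (r - 1)*(r + 3)*(r + 4)*(r + 2)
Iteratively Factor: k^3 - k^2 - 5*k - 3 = (k + 1)*(k^2 - 2*k - 3) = (k + 1)^2*(k - 3)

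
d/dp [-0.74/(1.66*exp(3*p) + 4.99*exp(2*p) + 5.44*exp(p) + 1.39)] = (3.6852*exp(2*p) + 7.3852*exp(p) + 4.0256)*exp(p)/(1.66*exp(3*p) + 4.99*exp(2*p) + 5.44*exp(p) + 1.39)^2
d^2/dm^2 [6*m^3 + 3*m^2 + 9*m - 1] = 36*m + 6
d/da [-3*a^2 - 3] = -6*a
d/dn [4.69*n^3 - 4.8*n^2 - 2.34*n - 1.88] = 14.07*n^2 - 9.6*n - 2.34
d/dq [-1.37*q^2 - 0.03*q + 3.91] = -2.74*q - 0.03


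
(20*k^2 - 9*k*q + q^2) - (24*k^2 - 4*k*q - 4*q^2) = -4*k^2 - 5*k*q + 5*q^2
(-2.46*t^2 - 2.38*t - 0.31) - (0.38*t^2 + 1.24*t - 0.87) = -2.84*t^2 - 3.62*t + 0.56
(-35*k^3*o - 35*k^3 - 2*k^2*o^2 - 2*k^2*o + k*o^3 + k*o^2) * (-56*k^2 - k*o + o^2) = 1960*k^5*o + 1960*k^5 + 147*k^4*o^2 + 147*k^4*o - 89*k^3*o^3 - 89*k^3*o^2 - 3*k^2*o^4 - 3*k^2*o^3 + k*o^5 + k*o^4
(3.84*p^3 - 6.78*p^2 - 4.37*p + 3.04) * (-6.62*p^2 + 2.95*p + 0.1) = -25.4208*p^5 + 56.2116*p^4 + 9.3124*p^3 - 33.6943*p^2 + 8.531*p + 0.304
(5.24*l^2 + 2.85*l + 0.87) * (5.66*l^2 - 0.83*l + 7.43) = 29.6584*l^4 + 11.7818*l^3 + 41.4919*l^2 + 20.4534*l + 6.4641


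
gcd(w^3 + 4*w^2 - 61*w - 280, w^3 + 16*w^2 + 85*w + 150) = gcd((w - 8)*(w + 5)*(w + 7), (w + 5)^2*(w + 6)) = w + 5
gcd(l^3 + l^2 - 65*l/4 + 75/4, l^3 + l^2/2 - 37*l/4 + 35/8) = l - 5/2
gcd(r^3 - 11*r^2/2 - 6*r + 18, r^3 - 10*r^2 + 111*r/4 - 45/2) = r^2 - 15*r/2 + 9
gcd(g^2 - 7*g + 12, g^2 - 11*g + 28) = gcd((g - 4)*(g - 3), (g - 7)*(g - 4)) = g - 4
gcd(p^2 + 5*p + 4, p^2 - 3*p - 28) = p + 4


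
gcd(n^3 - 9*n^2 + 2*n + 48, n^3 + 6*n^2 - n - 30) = 1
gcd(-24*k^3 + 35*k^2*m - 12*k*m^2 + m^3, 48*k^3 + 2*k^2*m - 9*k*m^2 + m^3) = 24*k^2 - 11*k*m + m^2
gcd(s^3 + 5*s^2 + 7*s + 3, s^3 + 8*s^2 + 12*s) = 1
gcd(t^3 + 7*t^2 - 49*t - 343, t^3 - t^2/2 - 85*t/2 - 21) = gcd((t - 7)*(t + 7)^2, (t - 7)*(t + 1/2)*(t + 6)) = t - 7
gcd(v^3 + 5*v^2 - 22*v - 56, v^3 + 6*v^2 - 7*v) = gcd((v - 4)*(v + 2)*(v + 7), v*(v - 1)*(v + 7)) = v + 7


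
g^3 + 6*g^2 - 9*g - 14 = (g - 2)*(g + 1)*(g + 7)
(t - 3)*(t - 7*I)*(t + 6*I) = t^3 - 3*t^2 - I*t^2 + 42*t + 3*I*t - 126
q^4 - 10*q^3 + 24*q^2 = q^2*(q - 6)*(q - 4)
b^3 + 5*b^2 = b^2*(b + 5)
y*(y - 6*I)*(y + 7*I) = y^3 + I*y^2 + 42*y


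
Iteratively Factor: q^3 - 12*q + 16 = (q - 2)*(q^2 + 2*q - 8) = (q - 2)^2*(q + 4)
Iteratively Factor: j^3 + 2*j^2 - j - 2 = (j + 2)*(j^2 - 1) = (j - 1)*(j + 2)*(j + 1)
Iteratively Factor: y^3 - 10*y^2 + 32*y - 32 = (y - 2)*(y^2 - 8*y + 16) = (y - 4)*(y - 2)*(y - 4)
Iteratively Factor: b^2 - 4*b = (b)*(b - 4)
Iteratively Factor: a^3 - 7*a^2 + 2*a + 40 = (a + 2)*(a^2 - 9*a + 20) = (a - 4)*(a + 2)*(a - 5)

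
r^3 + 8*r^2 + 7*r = r*(r + 1)*(r + 7)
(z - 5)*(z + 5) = z^2 - 25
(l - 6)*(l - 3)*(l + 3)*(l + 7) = l^4 + l^3 - 51*l^2 - 9*l + 378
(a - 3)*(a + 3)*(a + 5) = a^3 + 5*a^2 - 9*a - 45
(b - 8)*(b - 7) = b^2 - 15*b + 56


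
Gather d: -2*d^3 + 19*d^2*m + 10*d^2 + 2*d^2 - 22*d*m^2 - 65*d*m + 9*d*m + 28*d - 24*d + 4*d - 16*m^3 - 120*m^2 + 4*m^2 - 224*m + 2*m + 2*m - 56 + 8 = -2*d^3 + d^2*(19*m + 12) + d*(-22*m^2 - 56*m + 8) - 16*m^3 - 116*m^2 - 220*m - 48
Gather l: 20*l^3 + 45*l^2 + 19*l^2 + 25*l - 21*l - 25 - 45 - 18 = 20*l^3 + 64*l^2 + 4*l - 88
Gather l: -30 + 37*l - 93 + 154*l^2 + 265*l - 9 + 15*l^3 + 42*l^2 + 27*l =15*l^3 + 196*l^2 + 329*l - 132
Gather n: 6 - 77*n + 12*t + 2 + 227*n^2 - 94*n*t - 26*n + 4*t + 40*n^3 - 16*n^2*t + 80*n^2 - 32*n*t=40*n^3 + n^2*(307 - 16*t) + n*(-126*t - 103) + 16*t + 8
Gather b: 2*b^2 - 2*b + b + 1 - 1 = 2*b^2 - b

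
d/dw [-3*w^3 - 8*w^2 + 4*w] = -9*w^2 - 16*w + 4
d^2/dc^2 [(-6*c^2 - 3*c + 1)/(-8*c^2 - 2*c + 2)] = 4*(6*c^3 + 6*c^2 + 6*c + 1)/(64*c^6 + 48*c^5 - 36*c^4 - 23*c^3 + 9*c^2 + 3*c - 1)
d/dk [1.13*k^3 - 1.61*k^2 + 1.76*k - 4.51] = 3.39*k^2 - 3.22*k + 1.76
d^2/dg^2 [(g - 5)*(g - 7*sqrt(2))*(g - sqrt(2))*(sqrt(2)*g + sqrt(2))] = 12*sqrt(2)*g^2 - 96*g - 24*sqrt(2)*g + 18*sqrt(2) + 128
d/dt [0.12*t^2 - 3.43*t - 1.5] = 0.24*t - 3.43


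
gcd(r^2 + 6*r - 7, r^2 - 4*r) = 1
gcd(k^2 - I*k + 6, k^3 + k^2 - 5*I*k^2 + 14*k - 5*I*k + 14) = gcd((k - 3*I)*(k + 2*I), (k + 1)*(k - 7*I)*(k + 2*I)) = k + 2*I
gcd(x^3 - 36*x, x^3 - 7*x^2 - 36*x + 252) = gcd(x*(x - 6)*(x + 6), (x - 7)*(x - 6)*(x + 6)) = x^2 - 36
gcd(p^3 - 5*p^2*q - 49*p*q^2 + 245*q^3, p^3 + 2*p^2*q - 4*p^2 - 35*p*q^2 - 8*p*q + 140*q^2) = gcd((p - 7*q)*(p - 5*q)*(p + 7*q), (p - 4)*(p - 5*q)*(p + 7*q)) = p^2 + 2*p*q - 35*q^2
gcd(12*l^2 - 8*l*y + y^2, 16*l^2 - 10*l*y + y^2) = -2*l + y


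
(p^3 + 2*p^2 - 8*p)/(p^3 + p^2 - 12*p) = (p - 2)/(p - 3)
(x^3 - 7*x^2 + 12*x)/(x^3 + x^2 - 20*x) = (x - 3)/(x + 5)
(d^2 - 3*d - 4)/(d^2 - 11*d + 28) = (d + 1)/(d - 7)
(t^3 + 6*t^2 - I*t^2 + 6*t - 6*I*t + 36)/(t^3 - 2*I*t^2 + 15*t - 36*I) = (t^2 + 2*t*(3 + I) + 12*I)/(t^2 + I*t + 12)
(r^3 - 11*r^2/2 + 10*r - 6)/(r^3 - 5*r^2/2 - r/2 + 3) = (r - 2)/(r + 1)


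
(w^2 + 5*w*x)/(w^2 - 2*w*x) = (w + 5*x)/(w - 2*x)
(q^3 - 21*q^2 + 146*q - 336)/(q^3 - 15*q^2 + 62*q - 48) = (q - 7)/(q - 1)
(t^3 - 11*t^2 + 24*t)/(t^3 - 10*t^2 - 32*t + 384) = t*(t - 3)/(t^2 - 2*t - 48)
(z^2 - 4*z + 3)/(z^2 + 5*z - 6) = (z - 3)/(z + 6)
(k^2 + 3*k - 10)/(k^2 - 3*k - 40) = (k - 2)/(k - 8)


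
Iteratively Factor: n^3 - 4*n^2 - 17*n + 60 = (n - 3)*(n^2 - n - 20) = (n - 3)*(n + 4)*(n - 5)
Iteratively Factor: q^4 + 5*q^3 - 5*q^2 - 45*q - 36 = (q + 3)*(q^3 + 2*q^2 - 11*q - 12) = (q + 3)*(q + 4)*(q^2 - 2*q - 3) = (q + 1)*(q + 3)*(q + 4)*(q - 3)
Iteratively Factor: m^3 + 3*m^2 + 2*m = (m + 2)*(m^2 + m) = m*(m + 2)*(m + 1)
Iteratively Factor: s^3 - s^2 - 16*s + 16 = (s - 1)*(s^2 - 16) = (s - 1)*(s + 4)*(s - 4)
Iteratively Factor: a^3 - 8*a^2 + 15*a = (a)*(a^2 - 8*a + 15) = a*(a - 5)*(a - 3)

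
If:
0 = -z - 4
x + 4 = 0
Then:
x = -4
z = -4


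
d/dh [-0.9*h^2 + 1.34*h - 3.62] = 1.34 - 1.8*h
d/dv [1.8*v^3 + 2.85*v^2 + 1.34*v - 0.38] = 5.4*v^2 + 5.7*v + 1.34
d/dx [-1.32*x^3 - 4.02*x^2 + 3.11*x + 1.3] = -3.96*x^2 - 8.04*x + 3.11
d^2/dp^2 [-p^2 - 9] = -2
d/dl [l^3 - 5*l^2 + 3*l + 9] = 3*l^2 - 10*l + 3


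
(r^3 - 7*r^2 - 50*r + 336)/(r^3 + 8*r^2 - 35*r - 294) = (r - 8)/(r + 7)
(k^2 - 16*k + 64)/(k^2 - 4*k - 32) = (k - 8)/(k + 4)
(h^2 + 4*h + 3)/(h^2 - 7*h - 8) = (h + 3)/(h - 8)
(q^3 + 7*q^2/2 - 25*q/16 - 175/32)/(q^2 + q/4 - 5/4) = (8*q^2 + 18*q - 35)/(8*(q - 1))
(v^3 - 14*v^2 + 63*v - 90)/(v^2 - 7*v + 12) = (v^2 - 11*v + 30)/(v - 4)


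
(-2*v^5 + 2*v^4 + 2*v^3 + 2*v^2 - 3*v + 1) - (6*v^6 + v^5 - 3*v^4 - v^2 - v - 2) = -6*v^6 - 3*v^5 + 5*v^4 + 2*v^3 + 3*v^2 - 2*v + 3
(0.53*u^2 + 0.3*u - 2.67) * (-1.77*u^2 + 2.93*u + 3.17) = -0.9381*u^4 + 1.0219*u^3 + 7.285*u^2 - 6.8721*u - 8.4639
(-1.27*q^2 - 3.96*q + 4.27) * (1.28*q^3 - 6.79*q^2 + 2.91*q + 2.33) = -1.6256*q^5 + 3.5545*q^4 + 28.6583*q^3 - 43.476*q^2 + 3.1989*q + 9.9491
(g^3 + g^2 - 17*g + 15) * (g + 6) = g^4 + 7*g^3 - 11*g^2 - 87*g + 90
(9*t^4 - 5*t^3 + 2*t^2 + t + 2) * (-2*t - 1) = -18*t^5 + t^4 + t^3 - 4*t^2 - 5*t - 2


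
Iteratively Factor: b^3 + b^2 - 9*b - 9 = (b + 3)*(b^2 - 2*b - 3) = (b - 3)*(b + 3)*(b + 1)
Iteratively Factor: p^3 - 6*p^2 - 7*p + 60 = (p + 3)*(p^2 - 9*p + 20) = (p - 4)*(p + 3)*(p - 5)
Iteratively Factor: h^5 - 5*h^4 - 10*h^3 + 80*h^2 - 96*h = (h - 3)*(h^4 - 2*h^3 - 16*h^2 + 32*h) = (h - 3)*(h - 2)*(h^3 - 16*h) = (h - 4)*(h - 3)*(h - 2)*(h^2 + 4*h) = h*(h - 4)*(h - 3)*(h - 2)*(h + 4)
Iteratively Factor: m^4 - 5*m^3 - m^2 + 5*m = (m - 5)*(m^3 - m) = m*(m - 5)*(m^2 - 1) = m*(m - 5)*(m + 1)*(m - 1)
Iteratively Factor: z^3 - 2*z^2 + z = (z - 1)*(z^2 - z) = z*(z - 1)*(z - 1)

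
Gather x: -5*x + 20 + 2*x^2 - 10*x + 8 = 2*x^2 - 15*x + 28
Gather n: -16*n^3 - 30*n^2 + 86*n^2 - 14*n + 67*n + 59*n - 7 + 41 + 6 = -16*n^3 + 56*n^2 + 112*n + 40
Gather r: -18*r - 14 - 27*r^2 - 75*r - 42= -27*r^2 - 93*r - 56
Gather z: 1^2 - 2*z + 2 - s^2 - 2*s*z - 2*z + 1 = -s^2 + z*(-2*s - 4) + 4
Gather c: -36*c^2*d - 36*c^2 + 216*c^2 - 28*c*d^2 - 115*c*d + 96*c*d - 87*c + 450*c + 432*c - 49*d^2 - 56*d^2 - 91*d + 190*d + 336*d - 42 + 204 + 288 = c^2*(180 - 36*d) + c*(-28*d^2 - 19*d + 795) - 105*d^2 + 435*d + 450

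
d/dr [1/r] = -1/r^2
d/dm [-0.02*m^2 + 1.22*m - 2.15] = 1.22 - 0.04*m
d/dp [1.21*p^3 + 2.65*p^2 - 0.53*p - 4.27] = 3.63*p^2 + 5.3*p - 0.53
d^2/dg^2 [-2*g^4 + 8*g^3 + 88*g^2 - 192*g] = -24*g^2 + 48*g + 176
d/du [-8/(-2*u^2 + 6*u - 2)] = 4*(3 - 2*u)/(u^2 - 3*u + 1)^2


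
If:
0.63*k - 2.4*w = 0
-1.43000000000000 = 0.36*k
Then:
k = -3.97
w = -1.04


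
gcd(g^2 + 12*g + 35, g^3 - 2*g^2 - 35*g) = g + 5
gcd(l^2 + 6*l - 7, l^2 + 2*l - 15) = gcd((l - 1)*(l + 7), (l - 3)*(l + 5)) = 1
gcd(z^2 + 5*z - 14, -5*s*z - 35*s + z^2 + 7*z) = z + 7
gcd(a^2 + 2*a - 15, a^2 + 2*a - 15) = a^2 + 2*a - 15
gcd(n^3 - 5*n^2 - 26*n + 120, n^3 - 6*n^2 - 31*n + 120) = n + 5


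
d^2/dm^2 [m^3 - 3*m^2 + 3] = 6*m - 6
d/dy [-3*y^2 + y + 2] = 1 - 6*y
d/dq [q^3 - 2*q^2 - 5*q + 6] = 3*q^2 - 4*q - 5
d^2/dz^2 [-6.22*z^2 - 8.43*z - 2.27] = -12.4400000000000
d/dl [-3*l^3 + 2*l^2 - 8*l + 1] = -9*l^2 + 4*l - 8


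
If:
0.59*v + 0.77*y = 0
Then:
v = -1.30508474576271*y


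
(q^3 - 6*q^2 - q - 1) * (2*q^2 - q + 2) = 2*q^5 - 13*q^4 + 6*q^3 - 13*q^2 - q - 2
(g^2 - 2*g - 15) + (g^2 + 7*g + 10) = 2*g^2 + 5*g - 5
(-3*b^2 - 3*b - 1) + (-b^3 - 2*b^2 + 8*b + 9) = -b^3 - 5*b^2 + 5*b + 8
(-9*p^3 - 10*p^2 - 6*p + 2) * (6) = -54*p^3 - 60*p^2 - 36*p + 12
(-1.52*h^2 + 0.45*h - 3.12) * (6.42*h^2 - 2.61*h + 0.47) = -9.7584*h^4 + 6.8562*h^3 - 21.9193*h^2 + 8.3547*h - 1.4664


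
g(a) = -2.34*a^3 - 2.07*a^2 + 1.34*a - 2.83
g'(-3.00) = -49.42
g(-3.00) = 37.70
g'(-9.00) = -530.02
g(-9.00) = 1523.30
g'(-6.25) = -247.00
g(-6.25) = 479.22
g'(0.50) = -2.48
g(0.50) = -2.97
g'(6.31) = -304.29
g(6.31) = -664.69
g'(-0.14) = 1.78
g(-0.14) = -3.05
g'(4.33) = -148.20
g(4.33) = -225.81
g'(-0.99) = -1.44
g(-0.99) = -3.91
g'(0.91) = -8.24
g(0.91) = -5.09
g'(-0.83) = -0.06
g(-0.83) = -4.03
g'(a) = -7.02*a^2 - 4.14*a + 1.34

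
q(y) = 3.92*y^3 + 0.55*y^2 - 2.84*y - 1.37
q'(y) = 11.76*y^2 + 1.1*y - 2.84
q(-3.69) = -180.36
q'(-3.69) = 153.23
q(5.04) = 500.14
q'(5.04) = 301.43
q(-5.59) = -653.04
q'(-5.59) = 358.49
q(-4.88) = -429.97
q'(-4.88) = 271.85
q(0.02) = -1.43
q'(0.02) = -2.81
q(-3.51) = -154.14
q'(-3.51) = 138.18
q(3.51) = 164.95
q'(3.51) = 145.91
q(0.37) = -2.15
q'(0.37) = -0.82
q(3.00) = 100.90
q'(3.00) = 106.30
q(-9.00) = -2788.94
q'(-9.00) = 939.82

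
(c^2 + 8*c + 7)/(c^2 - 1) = (c + 7)/(c - 1)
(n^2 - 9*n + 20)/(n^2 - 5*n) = (n - 4)/n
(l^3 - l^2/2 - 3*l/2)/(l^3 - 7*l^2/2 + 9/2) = l/(l - 3)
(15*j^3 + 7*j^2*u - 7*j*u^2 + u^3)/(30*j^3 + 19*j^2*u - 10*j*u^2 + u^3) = (-3*j + u)/(-6*j + u)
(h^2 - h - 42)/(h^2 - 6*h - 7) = (h + 6)/(h + 1)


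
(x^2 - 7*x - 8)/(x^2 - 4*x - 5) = (x - 8)/(x - 5)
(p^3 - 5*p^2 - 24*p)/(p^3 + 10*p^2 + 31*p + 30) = p*(p - 8)/(p^2 + 7*p + 10)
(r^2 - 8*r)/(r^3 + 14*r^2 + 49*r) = (r - 8)/(r^2 + 14*r + 49)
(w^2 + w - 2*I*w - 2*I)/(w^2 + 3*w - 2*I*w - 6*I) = (w + 1)/(w + 3)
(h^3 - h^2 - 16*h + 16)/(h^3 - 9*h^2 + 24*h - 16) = (h + 4)/(h - 4)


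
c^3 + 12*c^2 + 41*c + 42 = (c + 2)*(c + 3)*(c + 7)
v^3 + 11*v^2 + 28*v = v*(v + 4)*(v + 7)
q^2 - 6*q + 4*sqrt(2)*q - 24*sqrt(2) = (q - 6)*(q + 4*sqrt(2))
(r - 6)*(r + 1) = r^2 - 5*r - 6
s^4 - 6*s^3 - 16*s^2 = s^2*(s - 8)*(s + 2)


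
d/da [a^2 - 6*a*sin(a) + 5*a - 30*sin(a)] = -6*a*cos(a) + 2*a - 6*sin(a) - 30*cos(a) + 5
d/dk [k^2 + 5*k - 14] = 2*k + 5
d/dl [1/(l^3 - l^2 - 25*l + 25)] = (-3*l^2 + 2*l + 25)/(l^3 - l^2 - 25*l + 25)^2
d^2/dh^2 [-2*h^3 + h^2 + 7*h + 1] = 2 - 12*h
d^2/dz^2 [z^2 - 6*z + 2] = 2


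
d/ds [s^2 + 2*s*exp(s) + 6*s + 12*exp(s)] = 2*s*exp(s) + 2*s + 14*exp(s) + 6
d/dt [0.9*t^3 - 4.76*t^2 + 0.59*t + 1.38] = 2.7*t^2 - 9.52*t + 0.59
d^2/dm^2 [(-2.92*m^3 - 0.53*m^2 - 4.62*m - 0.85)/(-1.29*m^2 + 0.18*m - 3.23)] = (7.105427357601e-15*m^5 + 1.77635683940025e-15*m^4 - 8.52189599999998*m^3 - 14.949324*m^2 + 66.099264*m + 9.4027)/(2.146689*m^6 - 0.898614*m^5 + 16.250517*m^4 - 4.505868*m^3 + 40.689279*m^2 - 5.633766*m + 33.698267)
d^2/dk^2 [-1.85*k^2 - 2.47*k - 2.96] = -3.70000000000000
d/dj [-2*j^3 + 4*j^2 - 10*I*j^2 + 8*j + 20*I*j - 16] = -6*j^2 + j*(8 - 20*I) + 8 + 20*I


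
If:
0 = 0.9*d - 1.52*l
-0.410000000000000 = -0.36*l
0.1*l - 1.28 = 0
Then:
No Solution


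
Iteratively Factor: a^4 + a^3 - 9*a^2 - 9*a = (a + 3)*(a^3 - 2*a^2 - 3*a) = (a - 3)*(a + 3)*(a^2 + a) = (a - 3)*(a + 1)*(a + 3)*(a)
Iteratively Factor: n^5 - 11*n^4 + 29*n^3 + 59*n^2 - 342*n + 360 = (n - 5)*(n^4 - 6*n^3 - n^2 + 54*n - 72) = (n - 5)*(n + 3)*(n^3 - 9*n^2 + 26*n - 24) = (n - 5)*(n - 3)*(n + 3)*(n^2 - 6*n + 8) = (n - 5)*(n - 4)*(n - 3)*(n + 3)*(n - 2)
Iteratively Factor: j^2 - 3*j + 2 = (j - 1)*(j - 2)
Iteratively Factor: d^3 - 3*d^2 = (d - 3)*(d^2) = d*(d - 3)*(d)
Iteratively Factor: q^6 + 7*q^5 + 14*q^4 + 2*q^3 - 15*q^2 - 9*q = (q - 1)*(q^5 + 8*q^4 + 22*q^3 + 24*q^2 + 9*q) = (q - 1)*(q + 1)*(q^4 + 7*q^3 + 15*q^2 + 9*q) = q*(q - 1)*(q + 1)*(q^3 + 7*q^2 + 15*q + 9) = q*(q - 1)*(q + 1)*(q + 3)*(q^2 + 4*q + 3) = q*(q - 1)*(q + 1)^2*(q + 3)*(q + 3)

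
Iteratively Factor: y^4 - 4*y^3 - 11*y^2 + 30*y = (y + 3)*(y^3 - 7*y^2 + 10*y) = (y - 5)*(y + 3)*(y^2 - 2*y) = y*(y - 5)*(y + 3)*(y - 2)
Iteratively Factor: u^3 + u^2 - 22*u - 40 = (u + 2)*(u^2 - u - 20) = (u + 2)*(u + 4)*(u - 5)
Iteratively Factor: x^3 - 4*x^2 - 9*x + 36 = (x + 3)*(x^2 - 7*x + 12) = (x - 4)*(x + 3)*(x - 3)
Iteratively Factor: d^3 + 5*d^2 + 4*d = (d + 1)*(d^2 + 4*d) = (d + 1)*(d + 4)*(d)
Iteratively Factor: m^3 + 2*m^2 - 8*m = (m + 4)*(m^2 - 2*m) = m*(m + 4)*(m - 2)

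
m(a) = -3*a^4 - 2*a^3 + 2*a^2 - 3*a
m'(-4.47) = 931.01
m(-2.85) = -126.83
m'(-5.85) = 2170.68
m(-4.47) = -965.71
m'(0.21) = -2.54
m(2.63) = -173.97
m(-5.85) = -3027.14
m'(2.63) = -252.28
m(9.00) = -21006.00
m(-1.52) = 0.19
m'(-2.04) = 65.75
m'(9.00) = -9201.00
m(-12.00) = -58428.00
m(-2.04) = -20.53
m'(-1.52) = 19.20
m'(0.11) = -2.65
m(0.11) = -0.31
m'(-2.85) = 214.65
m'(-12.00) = 19821.00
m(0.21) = -0.57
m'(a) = -12*a^3 - 6*a^2 + 4*a - 3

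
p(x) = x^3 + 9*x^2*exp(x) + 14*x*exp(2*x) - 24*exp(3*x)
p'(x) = 9*x^2*exp(x) + 3*x^2 + 28*x*exp(2*x) + 18*x*exp(x) - 72*exp(3*x) + 14*exp(2*x)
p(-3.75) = -49.79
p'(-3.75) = 43.53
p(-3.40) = -35.89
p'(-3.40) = 36.02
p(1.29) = -855.72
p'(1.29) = -2646.66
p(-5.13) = -133.61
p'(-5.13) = 79.80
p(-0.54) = -5.95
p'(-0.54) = -17.89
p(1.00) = -353.14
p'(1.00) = -1059.42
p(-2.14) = -5.40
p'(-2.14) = 13.30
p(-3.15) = -27.51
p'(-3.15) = 31.02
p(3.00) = -175876.08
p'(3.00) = -541147.47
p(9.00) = -12760878710454.68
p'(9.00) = -38290000551448.19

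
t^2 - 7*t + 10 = (t - 5)*(t - 2)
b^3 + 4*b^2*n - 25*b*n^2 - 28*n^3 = (b - 4*n)*(b + n)*(b + 7*n)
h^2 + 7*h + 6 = (h + 1)*(h + 6)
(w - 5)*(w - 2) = w^2 - 7*w + 10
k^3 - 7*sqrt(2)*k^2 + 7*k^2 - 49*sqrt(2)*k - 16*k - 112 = (k + 7)*(k - 8*sqrt(2))*(k + sqrt(2))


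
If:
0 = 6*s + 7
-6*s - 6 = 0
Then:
No Solution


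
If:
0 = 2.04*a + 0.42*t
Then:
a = -0.205882352941176*t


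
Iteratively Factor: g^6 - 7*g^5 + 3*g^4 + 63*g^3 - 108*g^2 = (g - 3)*(g^5 - 4*g^4 - 9*g^3 + 36*g^2) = (g - 3)*(g + 3)*(g^4 - 7*g^3 + 12*g^2) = g*(g - 3)*(g + 3)*(g^3 - 7*g^2 + 12*g) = g^2*(g - 3)*(g + 3)*(g^2 - 7*g + 12) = g^2*(g - 4)*(g - 3)*(g + 3)*(g - 3)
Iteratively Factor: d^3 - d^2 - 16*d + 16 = (d - 1)*(d^2 - 16) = (d - 4)*(d - 1)*(d + 4)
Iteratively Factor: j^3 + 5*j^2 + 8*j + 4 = (j + 2)*(j^2 + 3*j + 2) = (j + 2)^2*(j + 1)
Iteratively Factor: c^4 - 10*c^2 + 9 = (c + 1)*(c^3 - c^2 - 9*c + 9) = (c + 1)*(c + 3)*(c^2 - 4*c + 3) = (c - 1)*(c + 1)*(c + 3)*(c - 3)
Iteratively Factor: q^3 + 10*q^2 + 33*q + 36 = (q + 3)*(q^2 + 7*q + 12) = (q + 3)^2*(q + 4)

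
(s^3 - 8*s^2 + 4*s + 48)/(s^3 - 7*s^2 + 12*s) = (s^2 - 4*s - 12)/(s*(s - 3))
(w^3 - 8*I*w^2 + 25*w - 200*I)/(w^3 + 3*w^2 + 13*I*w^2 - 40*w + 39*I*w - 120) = (w^2 - 13*I*w - 40)/(w^2 + w*(3 + 8*I) + 24*I)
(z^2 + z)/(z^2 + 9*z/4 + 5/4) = 4*z/(4*z + 5)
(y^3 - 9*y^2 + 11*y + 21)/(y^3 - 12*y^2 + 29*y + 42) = (y - 3)/(y - 6)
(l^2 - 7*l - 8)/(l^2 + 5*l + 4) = (l - 8)/(l + 4)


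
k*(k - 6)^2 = k^3 - 12*k^2 + 36*k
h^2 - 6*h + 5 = (h - 5)*(h - 1)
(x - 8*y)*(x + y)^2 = x^3 - 6*x^2*y - 15*x*y^2 - 8*y^3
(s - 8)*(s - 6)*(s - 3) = s^3 - 17*s^2 + 90*s - 144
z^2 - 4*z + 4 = (z - 2)^2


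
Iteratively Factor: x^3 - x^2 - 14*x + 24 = (x - 3)*(x^2 + 2*x - 8) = (x - 3)*(x - 2)*(x + 4)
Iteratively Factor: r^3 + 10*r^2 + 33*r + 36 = (r + 4)*(r^2 + 6*r + 9) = (r + 3)*(r + 4)*(r + 3)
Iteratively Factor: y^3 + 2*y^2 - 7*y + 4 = (y - 1)*(y^2 + 3*y - 4) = (y - 1)*(y + 4)*(y - 1)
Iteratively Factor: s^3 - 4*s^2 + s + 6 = (s - 3)*(s^2 - s - 2) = (s - 3)*(s + 1)*(s - 2)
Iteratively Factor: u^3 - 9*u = (u)*(u^2 - 9) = u*(u - 3)*(u + 3)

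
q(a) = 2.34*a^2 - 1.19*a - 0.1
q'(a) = 4.68*a - 1.19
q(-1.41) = 6.23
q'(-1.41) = -7.79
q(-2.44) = 16.74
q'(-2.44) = -12.61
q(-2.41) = 16.36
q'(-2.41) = -12.47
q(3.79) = 29.00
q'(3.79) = 16.55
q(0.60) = 0.03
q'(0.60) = 1.62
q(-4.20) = 46.18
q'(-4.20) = -20.85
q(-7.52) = 141.18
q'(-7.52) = -36.38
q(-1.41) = 6.23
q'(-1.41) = -7.79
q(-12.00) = 351.14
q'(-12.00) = -57.35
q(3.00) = 17.39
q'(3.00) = 12.85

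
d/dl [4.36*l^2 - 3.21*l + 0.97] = 8.72*l - 3.21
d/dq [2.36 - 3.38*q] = -3.38000000000000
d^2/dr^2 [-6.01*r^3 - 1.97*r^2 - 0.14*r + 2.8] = -36.06*r - 3.94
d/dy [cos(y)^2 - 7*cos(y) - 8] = (7 - 2*cos(y))*sin(y)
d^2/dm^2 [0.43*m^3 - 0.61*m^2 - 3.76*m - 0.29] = 2.58*m - 1.22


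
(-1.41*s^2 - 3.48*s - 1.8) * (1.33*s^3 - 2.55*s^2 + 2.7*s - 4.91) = -1.8753*s^5 - 1.0329*s^4 + 2.673*s^3 + 2.1171*s^2 + 12.2268*s + 8.838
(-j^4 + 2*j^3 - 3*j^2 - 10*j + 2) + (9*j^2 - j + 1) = -j^4 + 2*j^3 + 6*j^2 - 11*j + 3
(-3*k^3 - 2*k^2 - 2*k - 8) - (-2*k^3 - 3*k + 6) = -k^3 - 2*k^2 + k - 14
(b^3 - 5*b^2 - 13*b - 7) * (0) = 0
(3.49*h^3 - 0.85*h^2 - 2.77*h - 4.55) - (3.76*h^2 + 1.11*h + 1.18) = 3.49*h^3 - 4.61*h^2 - 3.88*h - 5.73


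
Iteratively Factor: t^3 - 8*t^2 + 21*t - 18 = (t - 3)*(t^2 - 5*t + 6) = (t - 3)^2*(t - 2)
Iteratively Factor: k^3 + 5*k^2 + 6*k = (k)*(k^2 + 5*k + 6) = k*(k + 3)*(k + 2)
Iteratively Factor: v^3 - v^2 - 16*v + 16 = (v - 1)*(v^2 - 16) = (v - 4)*(v - 1)*(v + 4)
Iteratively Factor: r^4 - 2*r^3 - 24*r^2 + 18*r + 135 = (r + 3)*(r^3 - 5*r^2 - 9*r + 45) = (r - 5)*(r + 3)*(r^2 - 9) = (r - 5)*(r + 3)^2*(r - 3)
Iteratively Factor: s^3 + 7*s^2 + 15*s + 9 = (s + 3)*(s^2 + 4*s + 3) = (s + 3)^2*(s + 1)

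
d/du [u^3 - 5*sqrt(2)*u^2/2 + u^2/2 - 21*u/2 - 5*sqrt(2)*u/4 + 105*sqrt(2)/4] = 3*u^2 - 5*sqrt(2)*u + u - 21/2 - 5*sqrt(2)/4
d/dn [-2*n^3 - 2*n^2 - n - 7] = -6*n^2 - 4*n - 1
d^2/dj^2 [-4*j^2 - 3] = -8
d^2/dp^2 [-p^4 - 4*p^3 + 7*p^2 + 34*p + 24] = -12*p^2 - 24*p + 14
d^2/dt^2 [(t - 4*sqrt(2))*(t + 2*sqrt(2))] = 2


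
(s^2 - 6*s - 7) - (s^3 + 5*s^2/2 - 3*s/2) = -s^3 - 3*s^2/2 - 9*s/2 - 7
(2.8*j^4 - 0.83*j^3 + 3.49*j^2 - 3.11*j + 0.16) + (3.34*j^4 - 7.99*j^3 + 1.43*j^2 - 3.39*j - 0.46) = 6.14*j^4 - 8.82*j^3 + 4.92*j^2 - 6.5*j - 0.3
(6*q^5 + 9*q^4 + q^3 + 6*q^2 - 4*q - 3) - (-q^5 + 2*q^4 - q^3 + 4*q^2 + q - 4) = 7*q^5 + 7*q^4 + 2*q^3 + 2*q^2 - 5*q + 1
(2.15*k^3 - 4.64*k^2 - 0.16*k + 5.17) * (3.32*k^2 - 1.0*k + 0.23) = 7.138*k^5 - 17.5548*k^4 + 4.6033*k^3 + 16.2572*k^2 - 5.2068*k + 1.1891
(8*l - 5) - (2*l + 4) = 6*l - 9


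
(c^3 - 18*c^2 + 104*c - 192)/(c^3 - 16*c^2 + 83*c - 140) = (c^2 - 14*c + 48)/(c^2 - 12*c + 35)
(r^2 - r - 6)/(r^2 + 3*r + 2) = (r - 3)/(r + 1)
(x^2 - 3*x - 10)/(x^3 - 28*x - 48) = (x - 5)/(x^2 - 2*x - 24)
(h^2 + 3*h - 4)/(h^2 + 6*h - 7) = (h + 4)/(h + 7)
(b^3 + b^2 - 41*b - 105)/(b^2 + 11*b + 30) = (b^2 - 4*b - 21)/(b + 6)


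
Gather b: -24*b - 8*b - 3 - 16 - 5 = -32*b - 24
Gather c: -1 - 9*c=-9*c - 1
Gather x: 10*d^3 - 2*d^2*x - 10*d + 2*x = 10*d^3 - 10*d + x*(2 - 2*d^2)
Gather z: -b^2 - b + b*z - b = -b^2 + b*z - 2*b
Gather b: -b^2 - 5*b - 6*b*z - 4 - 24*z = -b^2 + b*(-6*z - 5) - 24*z - 4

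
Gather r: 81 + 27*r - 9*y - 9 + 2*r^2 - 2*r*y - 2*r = 2*r^2 + r*(25 - 2*y) - 9*y + 72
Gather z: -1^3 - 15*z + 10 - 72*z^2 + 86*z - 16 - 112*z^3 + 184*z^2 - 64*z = -112*z^3 + 112*z^2 + 7*z - 7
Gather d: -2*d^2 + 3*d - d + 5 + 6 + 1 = -2*d^2 + 2*d + 12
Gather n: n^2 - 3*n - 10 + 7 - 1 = n^2 - 3*n - 4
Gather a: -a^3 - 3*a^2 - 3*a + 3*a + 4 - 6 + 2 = -a^3 - 3*a^2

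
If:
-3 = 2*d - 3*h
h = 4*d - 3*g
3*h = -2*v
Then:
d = -v - 3/2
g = -10*v/9 - 2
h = -2*v/3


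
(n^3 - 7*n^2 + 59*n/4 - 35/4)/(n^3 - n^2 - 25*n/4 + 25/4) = (2*n - 7)/(2*n + 5)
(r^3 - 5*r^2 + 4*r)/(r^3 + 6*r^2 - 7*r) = (r - 4)/(r + 7)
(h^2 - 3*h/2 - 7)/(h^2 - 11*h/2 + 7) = (h + 2)/(h - 2)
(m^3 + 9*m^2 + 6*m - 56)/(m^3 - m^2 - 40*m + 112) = (m^2 + 2*m - 8)/(m^2 - 8*m + 16)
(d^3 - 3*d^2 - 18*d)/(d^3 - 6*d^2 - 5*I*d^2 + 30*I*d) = (d + 3)/(d - 5*I)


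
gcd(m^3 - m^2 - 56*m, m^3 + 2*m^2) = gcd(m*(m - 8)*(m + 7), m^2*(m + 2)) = m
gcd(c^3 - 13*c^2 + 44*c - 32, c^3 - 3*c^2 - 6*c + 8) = c^2 - 5*c + 4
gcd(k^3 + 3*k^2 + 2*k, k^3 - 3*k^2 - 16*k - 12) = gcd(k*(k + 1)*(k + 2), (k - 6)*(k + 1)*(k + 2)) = k^2 + 3*k + 2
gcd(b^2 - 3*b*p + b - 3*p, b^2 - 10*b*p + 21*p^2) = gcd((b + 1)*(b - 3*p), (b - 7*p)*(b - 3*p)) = -b + 3*p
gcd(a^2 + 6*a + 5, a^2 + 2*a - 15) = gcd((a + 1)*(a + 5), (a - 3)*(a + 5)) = a + 5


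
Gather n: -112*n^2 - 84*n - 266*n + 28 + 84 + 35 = -112*n^2 - 350*n + 147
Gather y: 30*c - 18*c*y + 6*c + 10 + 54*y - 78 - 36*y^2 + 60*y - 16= 36*c - 36*y^2 + y*(114 - 18*c) - 84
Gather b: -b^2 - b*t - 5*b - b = -b^2 + b*(-t - 6)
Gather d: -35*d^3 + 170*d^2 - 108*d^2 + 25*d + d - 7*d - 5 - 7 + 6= -35*d^3 + 62*d^2 + 19*d - 6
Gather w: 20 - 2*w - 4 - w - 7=9 - 3*w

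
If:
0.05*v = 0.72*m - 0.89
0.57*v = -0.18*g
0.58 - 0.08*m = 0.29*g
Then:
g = 1.67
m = 1.20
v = -0.53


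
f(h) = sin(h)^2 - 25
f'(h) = 2*sin(h)*cos(h)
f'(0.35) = 0.64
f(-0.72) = -24.57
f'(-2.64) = 0.84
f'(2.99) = -0.30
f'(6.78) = 0.84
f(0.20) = -24.96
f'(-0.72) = -0.99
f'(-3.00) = 0.28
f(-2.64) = -24.77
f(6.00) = -24.92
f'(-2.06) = 0.83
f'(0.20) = 0.39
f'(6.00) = -0.54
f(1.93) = -24.12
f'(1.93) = -0.66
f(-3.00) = -24.98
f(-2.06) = -24.22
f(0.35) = -24.88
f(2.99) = -24.98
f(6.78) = -24.77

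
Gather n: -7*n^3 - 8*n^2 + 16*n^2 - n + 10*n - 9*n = -7*n^3 + 8*n^2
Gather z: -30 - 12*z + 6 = -12*z - 24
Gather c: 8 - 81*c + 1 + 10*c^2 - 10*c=10*c^2 - 91*c + 9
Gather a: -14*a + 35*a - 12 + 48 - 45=21*a - 9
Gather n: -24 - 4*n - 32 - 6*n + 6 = -10*n - 50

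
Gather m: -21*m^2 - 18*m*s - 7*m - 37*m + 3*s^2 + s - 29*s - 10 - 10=-21*m^2 + m*(-18*s - 44) + 3*s^2 - 28*s - 20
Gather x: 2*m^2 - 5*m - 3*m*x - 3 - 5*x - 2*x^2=2*m^2 - 5*m - 2*x^2 + x*(-3*m - 5) - 3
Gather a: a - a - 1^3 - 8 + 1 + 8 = 0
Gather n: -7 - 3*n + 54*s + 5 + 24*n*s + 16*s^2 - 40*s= n*(24*s - 3) + 16*s^2 + 14*s - 2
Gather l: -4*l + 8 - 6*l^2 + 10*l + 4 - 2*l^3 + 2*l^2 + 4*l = -2*l^3 - 4*l^2 + 10*l + 12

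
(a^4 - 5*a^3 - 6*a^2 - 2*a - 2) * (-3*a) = -3*a^5 + 15*a^4 + 18*a^3 + 6*a^2 + 6*a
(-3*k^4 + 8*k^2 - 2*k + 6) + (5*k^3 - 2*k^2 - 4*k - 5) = -3*k^4 + 5*k^3 + 6*k^2 - 6*k + 1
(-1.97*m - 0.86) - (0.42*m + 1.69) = -2.39*m - 2.55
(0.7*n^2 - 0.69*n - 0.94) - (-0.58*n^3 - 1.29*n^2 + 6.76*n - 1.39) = 0.58*n^3 + 1.99*n^2 - 7.45*n + 0.45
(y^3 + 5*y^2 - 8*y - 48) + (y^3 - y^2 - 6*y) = 2*y^3 + 4*y^2 - 14*y - 48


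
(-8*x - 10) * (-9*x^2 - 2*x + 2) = 72*x^3 + 106*x^2 + 4*x - 20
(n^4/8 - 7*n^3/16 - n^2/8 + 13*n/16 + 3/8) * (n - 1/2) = n^5/8 - n^4/2 + 3*n^3/32 + 7*n^2/8 - n/32 - 3/16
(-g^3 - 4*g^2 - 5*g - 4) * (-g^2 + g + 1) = g^5 + 3*g^4 - 5*g^2 - 9*g - 4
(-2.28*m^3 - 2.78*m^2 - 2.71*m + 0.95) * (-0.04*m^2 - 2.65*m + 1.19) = 0.0912*m^5 + 6.1532*m^4 + 4.7622*m^3 + 3.8353*m^2 - 5.7424*m + 1.1305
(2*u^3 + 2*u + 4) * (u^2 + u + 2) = 2*u^5 + 2*u^4 + 6*u^3 + 6*u^2 + 8*u + 8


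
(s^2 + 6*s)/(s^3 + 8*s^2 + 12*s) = 1/(s + 2)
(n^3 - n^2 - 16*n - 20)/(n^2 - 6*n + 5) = (n^2 + 4*n + 4)/(n - 1)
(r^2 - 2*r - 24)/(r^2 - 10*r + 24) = (r + 4)/(r - 4)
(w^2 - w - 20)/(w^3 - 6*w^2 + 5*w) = (w + 4)/(w*(w - 1))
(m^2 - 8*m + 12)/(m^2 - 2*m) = (m - 6)/m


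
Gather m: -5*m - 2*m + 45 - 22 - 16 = 7 - 7*m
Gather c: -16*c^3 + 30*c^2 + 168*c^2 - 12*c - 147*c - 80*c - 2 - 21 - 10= -16*c^3 + 198*c^2 - 239*c - 33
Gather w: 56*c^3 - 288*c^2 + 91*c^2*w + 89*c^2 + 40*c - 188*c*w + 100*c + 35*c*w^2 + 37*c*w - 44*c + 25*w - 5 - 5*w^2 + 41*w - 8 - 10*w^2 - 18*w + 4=56*c^3 - 199*c^2 + 96*c + w^2*(35*c - 15) + w*(91*c^2 - 151*c + 48) - 9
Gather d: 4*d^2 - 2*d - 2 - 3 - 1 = 4*d^2 - 2*d - 6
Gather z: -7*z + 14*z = 7*z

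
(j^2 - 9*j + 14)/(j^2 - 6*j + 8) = (j - 7)/(j - 4)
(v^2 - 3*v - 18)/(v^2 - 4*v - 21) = (v - 6)/(v - 7)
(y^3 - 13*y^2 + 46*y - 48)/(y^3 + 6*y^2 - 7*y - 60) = (y^2 - 10*y + 16)/(y^2 + 9*y + 20)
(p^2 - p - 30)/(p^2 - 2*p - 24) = (p + 5)/(p + 4)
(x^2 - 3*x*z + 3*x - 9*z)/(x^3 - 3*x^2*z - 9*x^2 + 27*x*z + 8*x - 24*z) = (x + 3)/(x^2 - 9*x + 8)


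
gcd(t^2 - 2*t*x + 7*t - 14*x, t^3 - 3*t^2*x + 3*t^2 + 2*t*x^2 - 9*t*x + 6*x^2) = -t + 2*x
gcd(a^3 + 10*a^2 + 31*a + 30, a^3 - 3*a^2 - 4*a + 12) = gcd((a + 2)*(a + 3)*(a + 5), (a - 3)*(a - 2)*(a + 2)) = a + 2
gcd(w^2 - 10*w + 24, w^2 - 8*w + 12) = w - 6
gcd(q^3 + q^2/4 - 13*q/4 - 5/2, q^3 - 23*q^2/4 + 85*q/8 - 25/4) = q - 2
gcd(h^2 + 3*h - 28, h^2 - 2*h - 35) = 1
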